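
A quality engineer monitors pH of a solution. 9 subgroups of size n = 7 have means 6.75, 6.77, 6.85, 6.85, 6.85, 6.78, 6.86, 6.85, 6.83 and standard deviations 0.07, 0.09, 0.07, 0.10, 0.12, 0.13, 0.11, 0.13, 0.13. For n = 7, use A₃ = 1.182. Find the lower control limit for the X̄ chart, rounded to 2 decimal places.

X̄̄ = (6.75 + 6.77 + 6.85 + 6.85 + 6.85 + 6.78 + 6.86 + 6.85 + 6.83) / 9 = 6.8211
s̄ = (0.07 + 0.09 + 0.07 + 0.10 + 0.12 + 0.13 + 0.11 + 0.13 + 0.13) / 9 = 0.1056
LCL = X̄̄ − A₃·s̄ = 6.8211 − 1.182 × 0.1056 = 6.6963

6.70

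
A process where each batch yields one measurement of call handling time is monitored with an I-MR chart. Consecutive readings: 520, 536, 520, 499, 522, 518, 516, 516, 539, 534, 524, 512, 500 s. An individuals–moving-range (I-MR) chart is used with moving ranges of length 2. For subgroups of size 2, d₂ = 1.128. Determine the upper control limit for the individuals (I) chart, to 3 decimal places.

551.607

X̄ = (520 + 536 + 520 + 499 + 522 + 518 + 516 + 516 + 539 + 534 + 524 + 512 + 500) / 13 = 519.6923
Moving ranges: 16, 16, 21, 23, 4, 2, 0, 23, 5, 10, 12, 12; M̄R̄ = 144.0000 / 12 = 12.0000
UCL = X̄ + 3·M̄R̄/d₂ = 519.6923 + 3 × 12.0000 / 1.128 = 551.6072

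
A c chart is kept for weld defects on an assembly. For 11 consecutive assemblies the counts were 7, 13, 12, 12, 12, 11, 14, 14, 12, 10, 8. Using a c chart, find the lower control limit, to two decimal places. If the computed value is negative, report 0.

c̄ = (7 + 13 + 12 + 12 + 12 + 11 + 14 + 14 + 12 + 10 + 8) / 11 = 125 / 11 = 11.3636
LCL = c̄ − 3√c̄ = 11.3636 − 3 × 3.3710 = 1.2506

1.25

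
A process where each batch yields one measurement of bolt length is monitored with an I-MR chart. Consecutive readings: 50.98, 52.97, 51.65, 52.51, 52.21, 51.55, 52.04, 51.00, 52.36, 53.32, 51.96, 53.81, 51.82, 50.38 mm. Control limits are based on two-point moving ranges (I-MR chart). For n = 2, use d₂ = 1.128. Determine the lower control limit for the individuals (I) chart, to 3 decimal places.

X̄ = (50.98 + 52.97 + 51.65 + 52.51 + 52.21 + 51.55 + 52.04 + 51.00 + 52.36 + 53.32 + 51.96 + 53.81 + 51.82 + 50.38) / 14 = 52.0400
Moving ranges: 1.99, 1.32, 0.86, 0.30, 0.66, 0.49, 1.04, 1.36, 0.96, 1.36, 1.85, 1.99, 1.44; M̄R̄ = 15.6200 / 13 = 1.2015
LCL = X̄ − 3·M̄R̄/d₂ = 52.0400 − 3 × 1.2015 / 1.128 = 48.8444

48.844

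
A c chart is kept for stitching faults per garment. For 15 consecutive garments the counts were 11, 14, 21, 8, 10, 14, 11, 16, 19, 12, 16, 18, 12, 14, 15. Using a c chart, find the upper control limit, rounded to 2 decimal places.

25.32

c̄ = (11 + 14 + 21 + 8 + 10 + 14 + 11 + 16 + 19 + 12 + 16 + 18 + 12 + 14 + 15) / 15 = 211 / 15 = 14.0667
UCL = c̄ + 3√c̄ = 14.0667 + 3 × √14.0667 = 14.0667 + 3 × 3.7506 = 25.3183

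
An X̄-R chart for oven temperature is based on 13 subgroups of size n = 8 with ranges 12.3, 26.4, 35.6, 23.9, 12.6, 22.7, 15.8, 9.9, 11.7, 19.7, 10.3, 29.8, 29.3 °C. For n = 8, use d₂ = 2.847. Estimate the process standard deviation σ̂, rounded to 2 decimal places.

R̄ = (12.3 + 26.4 + 35.6 + 23.9 + 12.6 + 22.7 + 15.8 + 9.9 + 11.7 + 19.7 + 10.3 + 29.8 + 29.3) / 13 = 20.0000
σ̂ = R̄ / d₂ = 20.0000 / 2.847 = 7.0249

7.02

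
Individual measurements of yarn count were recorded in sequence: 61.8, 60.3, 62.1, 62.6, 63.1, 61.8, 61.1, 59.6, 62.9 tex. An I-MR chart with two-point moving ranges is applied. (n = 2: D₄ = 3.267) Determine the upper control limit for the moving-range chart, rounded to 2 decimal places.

4.53

Moving ranges: 1.5, 1.8, 0.5, 0.5, 1.3, 0.7, 1.5, 3.3; M̄R̄ = 11.1000 / 8 = 1.3875
UCL_MR = D₄·M̄R̄ = 3.267 × 1.3875 = 4.5330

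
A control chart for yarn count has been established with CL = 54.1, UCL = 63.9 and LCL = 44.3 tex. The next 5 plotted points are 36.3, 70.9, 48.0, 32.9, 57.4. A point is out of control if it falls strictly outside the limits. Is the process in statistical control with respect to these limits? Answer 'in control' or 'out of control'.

out of control

Compare each point to [44.3, 63.9]: sample 1 = 36.3 < LCL; sample 2 = 70.9 > UCL; sample 4 = 32.9 < LCL.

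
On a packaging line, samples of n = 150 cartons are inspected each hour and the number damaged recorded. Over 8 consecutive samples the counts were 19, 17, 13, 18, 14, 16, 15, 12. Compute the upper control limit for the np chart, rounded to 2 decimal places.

p̄ = Σdᵢ / (k·n) = 124 / (8 × 150) = 0.10333
UCL = np̄ + 3·√(np̄(1−p̄)) = 15.5000 + 3 × √(15.5000×0.89667) = 15.5000 + 3 × 3.7280 = 26.6841

26.68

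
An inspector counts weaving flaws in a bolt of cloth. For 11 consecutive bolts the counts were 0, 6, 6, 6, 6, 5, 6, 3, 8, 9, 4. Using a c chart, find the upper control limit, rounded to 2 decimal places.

12.31

c̄ = (0 + 6 + 6 + 6 + 6 + 5 + 6 + 3 + 8 + 9 + 4) / 11 = 59 / 11 = 5.3636
UCL = c̄ + 3√c̄ = 5.3636 + 3 × √5.3636 = 5.3636 + 3 × 2.3160 = 12.3115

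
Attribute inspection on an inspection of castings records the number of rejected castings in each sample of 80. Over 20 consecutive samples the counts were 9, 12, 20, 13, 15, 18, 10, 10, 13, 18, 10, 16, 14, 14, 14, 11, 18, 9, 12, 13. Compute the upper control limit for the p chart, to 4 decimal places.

0.2936

p̄ = Σdᵢ / (k·n) = 269 / (20 × 80) = 0.16812
UCL = p̄ + 3·√(p̄(1−p̄)/n) = 0.16812 + 3 × √(0.16812×0.83188/80) = 0.16812 + 3 × 0.04181 = 0.29356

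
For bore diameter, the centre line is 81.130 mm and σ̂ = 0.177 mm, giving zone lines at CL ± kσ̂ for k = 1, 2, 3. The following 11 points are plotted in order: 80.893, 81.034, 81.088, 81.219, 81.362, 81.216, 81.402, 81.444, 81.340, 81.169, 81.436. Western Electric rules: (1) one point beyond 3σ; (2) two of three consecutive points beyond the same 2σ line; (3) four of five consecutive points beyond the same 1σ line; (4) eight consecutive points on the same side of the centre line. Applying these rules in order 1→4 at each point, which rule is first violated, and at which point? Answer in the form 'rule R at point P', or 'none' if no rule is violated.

Zone of each point (C = within 1σ̂, B = 1σ̂–2σ̂, A = 2σ̂–3σ̂, * = beyond 3σ̂; sign = side of CL): 1:-B, 2:-C, 3:-C, 4:+C, 5:+B, 6:+C, 7:+B, 8:+B, 9:+B, 10:+C, 11:+B
Rule 3 (four of five consecutive points beyond the same 1σ limit) is satisfied at point 9.

rule 3 at point 9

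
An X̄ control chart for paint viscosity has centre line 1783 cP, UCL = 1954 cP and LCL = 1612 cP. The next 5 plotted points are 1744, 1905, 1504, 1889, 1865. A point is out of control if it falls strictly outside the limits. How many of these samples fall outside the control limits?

Compare each point to [1612, 1954]: sample 3 = 1504 < LCL.

1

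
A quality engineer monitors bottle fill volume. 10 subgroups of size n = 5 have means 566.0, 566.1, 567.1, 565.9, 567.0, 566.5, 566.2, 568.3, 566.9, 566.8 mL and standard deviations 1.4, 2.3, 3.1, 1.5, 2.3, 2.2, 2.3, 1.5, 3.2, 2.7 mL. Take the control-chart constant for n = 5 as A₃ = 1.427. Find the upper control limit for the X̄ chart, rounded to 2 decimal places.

X̄̄ = (566.0 + 566.1 + 567.1 + 565.9 + 567.0 + 566.5 + 566.2 + 568.3 + 566.9 + 566.8) / 10 = 566.6800
s̄ = (1.4 + 2.3 + 3.1 + 1.5 + 2.3 + 2.2 + 2.3 + 1.5 + 3.2 + 2.7) / 10 = 2.2500
UCL = X̄̄ + A₃·s̄ = 566.6800 + 1.427 × 2.2500 = 569.8908

569.89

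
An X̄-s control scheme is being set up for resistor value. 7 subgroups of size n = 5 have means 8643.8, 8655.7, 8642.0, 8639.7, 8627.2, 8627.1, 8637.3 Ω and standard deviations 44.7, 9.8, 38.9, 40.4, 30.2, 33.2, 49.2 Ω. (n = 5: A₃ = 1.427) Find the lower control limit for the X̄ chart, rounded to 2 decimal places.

8588.74

X̄̄ = (8643.8 + 8655.7 + 8642.0 + 8639.7 + 8627.2 + 8627.1 + 8637.3) / 7 = 8638.9714
s̄ = (44.7 + 9.8 + 38.9 + 40.4 + 30.2 + 33.2 + 49.2) / 7 = 35.2000
LCL = X̄̄ − A₃·s̄ = 8638.9714 − 1.427 × 35.2000 = 8588.7410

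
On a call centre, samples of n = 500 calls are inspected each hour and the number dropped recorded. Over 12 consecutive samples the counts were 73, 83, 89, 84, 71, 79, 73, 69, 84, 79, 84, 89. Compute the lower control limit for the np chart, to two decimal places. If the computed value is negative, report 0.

p̄ = Σdᵢ / (k·n) = 957 / (12 × 500) = 0.15950
LCL = np̄ − 3·√(np̄(1−p̄)) = 79.7500 − 3 × 8.1872 = 55.1885

55.19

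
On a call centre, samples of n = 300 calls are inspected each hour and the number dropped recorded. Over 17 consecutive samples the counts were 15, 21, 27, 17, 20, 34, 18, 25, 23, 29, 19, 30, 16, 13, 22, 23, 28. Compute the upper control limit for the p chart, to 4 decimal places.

0.1200

p̄ = Σdᵢ / (k·n) = 380 / (17 × 300) = 0.07451
UCL = p̄ + 3·√(p̄(1−p̄)/n) = 0.07451 + 3 × √(0.07451×0.92549/300) = 0.07451 + 3 × 0.01516 = 0.11999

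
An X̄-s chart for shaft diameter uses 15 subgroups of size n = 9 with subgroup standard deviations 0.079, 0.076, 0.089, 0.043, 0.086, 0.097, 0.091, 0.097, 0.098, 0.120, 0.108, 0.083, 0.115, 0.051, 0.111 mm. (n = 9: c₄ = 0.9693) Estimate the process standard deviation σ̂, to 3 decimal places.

s̄ = (0.079 + 0.076 + 0.089 + 0.043 + 0.086 + 0.097 + 0.091 + 0.097 + 0.098 + 0.120 + 0.108 + 0.083 + 0.115 + 0.051 + 0.111) / 15 = 0.0896
σ̂ = s̄ / c₄ = 0.0896 / 0.9693 = 0.0924

0.092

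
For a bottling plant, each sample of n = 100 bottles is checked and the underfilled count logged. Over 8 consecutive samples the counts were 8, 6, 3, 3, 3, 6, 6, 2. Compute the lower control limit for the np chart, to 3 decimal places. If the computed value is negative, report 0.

p̄ = Σdᵢ / (k·n) = 37 / (8 × 100) = 0.04625
LCL = np̄ − 3·√(np̄(1−p̄)) = 4.6250 − 3 × 2.1003 = -1.6758 → 0 (negative, so LCL = 0)

0.000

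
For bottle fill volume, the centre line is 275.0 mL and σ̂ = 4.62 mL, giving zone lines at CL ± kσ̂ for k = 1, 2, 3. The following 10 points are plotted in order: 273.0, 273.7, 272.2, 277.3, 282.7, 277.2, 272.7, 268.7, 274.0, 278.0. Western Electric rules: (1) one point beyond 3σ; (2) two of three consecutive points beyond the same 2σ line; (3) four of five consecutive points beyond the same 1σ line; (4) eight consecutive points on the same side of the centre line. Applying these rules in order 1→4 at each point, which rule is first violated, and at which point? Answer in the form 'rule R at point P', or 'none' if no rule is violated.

none

Zone of each point (C = within 1σ̂, B = 1σ̂–2σ̂, A = 2σ̂–3σ̂, * = beyond 3σ̂; sign = side of CL): 1:-C, 2:-C, 3:-C, 4:+C, 5:+B, 6:+C, 7:-C, 8:-B, 9:-C, 10:+C
No rule fires across all 10 points.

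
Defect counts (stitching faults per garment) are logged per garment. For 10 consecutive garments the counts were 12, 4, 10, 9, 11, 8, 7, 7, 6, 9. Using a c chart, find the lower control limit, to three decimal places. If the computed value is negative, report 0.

0.000

c̄ = (12 + 4 + 10 + 9 + 11 + 8 + 7 + 7 + 6 + 9) / 10 = 83 / 10 = 8.3000
LCL = c̄ − 3√c̄ = 8.3000 − 3 × 2.8810 = -0.3429 → 0 (cannot be negative)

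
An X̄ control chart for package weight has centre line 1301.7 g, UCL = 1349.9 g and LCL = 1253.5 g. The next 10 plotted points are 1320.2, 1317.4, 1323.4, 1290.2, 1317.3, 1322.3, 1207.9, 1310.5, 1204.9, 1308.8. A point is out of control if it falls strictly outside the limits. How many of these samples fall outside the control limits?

2

Compare each point to [1253.5, 1349.9]: sample 7 = 1207.9 < LCL; sample 9 = 1204.9 < LCL.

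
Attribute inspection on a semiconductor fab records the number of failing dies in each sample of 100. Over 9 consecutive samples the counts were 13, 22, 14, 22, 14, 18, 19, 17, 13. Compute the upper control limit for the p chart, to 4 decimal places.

0.2813

p̄ = Σdᵢ / (k·n) = 152 / (9 × 100) = 0.16889
UCL = p̄ + 3·√(p̄(1−p̄)/n) = 0.16889 + 3 × √(0.16889×0.83111/100) = 0.16889 + 3 × 0.03747 = 0.28129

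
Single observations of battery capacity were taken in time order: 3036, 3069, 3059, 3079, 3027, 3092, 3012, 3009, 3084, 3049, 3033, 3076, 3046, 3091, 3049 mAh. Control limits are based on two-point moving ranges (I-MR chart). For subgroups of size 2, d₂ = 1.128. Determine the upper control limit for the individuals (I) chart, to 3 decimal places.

3158.360

X̄ = (3036 + 3069 + 3059 + 3079 + 3027 + 3092 + 3012 + 3009 + 3084 + 3049 + 3033 + 3076 + 3046 + 3091 + 3049) / 15 = 3054.0667
Moving ranges: 33, 10, 20, 52, 65, 80, 3, 75, 35, 16, 43, 30, 45, 42; M̄R̄ = 549.0000 / 14 = 39.2143
UCL = X̄ + 3·M̄R̄/d₂ = 3054.0667 + 3 × 39.2143 / 1.128 = 3158.3600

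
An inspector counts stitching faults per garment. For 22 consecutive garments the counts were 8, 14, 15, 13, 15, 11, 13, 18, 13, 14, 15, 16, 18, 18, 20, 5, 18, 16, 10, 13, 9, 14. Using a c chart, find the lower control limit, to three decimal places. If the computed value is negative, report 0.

2.721

c̄ = (8 + 14 + 15 + 13 + 15 + 11 + 13 + 18 + 13 + 14 + 15 + 16 + 18 + 18 + 20 + 5 + 18 + 16 + 10 + 13 + 9 + 14) / 22 = 306 / 22 = 13.9091
LCL = c̄ − 3√c̄ = 13.9091 − 3 × 3.7295 = 2.7206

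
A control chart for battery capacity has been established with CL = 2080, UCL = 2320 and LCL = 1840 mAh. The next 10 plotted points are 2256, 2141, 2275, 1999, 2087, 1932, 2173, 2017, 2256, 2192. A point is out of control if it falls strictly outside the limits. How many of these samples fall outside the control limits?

0

All 10 points lie within [1840, 2320].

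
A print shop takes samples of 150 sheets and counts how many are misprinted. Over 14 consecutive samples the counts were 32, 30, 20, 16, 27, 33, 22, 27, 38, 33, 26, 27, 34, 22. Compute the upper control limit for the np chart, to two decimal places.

p̄ = Σdᵢ / (k·n) = 387 / (14 × 150) = 0.18429
UCL = np̄ + 3·√(np̄(1−p̄)) = 27.6429 + 3 × √(27.6429×0.81571) = 27.6429 + 3 × 4.7485 = 41.8885

41.89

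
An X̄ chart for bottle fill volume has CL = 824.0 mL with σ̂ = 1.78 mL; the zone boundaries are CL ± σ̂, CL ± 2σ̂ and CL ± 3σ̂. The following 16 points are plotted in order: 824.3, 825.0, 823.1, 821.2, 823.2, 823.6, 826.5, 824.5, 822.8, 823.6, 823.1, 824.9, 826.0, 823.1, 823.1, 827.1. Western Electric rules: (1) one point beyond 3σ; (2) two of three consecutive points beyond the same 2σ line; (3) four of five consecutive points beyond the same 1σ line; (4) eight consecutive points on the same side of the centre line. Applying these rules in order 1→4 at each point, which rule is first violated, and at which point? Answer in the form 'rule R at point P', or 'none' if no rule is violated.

Zone of each point (C = within 1σ̂, B = 1σ̂–2σ̂, A = 2σ̂–3σ̂, * = beyond 3σ̂; sign = side of CL): 1:+C, 2:+C, 3:-C, 4:-B, 5:-C, 6:-C, 7:+B, 8:+C, 9:-C, 10:-C, 11:-C, 12:+C, 13:+B, 14:-C, 15:-C, 16:+B
No rule fires across all 16 points.

none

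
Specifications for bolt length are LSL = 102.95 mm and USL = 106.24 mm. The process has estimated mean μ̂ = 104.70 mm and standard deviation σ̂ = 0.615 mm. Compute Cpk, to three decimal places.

Cpu = (USL − μ̂) / (3σ̂) = (106.24 − 104.70) / (3 × 0.615) = 0.8347; Cpl = (μ̂ − LSL) / (3σ̂) = (104.70 − 102.95) / (3 × 0.615) = 0.9485; Cpk = min(Cpu, Cpl) = 0.8347

0.835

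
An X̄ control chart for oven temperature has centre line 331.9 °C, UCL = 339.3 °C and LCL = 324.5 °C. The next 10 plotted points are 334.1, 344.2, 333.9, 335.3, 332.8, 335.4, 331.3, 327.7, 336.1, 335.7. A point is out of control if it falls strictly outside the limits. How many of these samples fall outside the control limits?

Compare each point to [324.5, 339.3]: sample 2 = 344.2 > UCL.

1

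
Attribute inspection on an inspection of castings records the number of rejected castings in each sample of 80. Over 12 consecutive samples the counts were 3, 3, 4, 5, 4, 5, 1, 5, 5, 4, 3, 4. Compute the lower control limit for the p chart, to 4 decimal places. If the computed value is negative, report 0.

0.0000

p̄ = Σdᵢ / (k·n) = 46 / (12 × 80) = 0.04792
LCL = p̄ − 3·√(p̄(1−p̄)/n) = 0.04792 − 3 × 0.02388 = -0.02372 → 0 (negative, so LCL = 0)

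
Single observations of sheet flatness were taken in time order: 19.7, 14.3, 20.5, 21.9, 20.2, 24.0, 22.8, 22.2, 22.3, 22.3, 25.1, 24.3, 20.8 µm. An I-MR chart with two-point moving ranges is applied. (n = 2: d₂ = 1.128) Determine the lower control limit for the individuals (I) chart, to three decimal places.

15.474

X̄ = (19.7 + 14.3 + 20.5 + 21.9 + 20.2 + 24.0 + 22.8 + 22.2 + 22.3 + 22.3 + 25.1 + 24.3 + 20.8) / 13 = 21.5692
Moving ranges: 5.4, 6.2, 1.4, 1.7, 3.8, 1.2, 0.6, 0.1, 0.0, 2.8, 0.8, 3.5; M̄R̄ = 27.5000 / 12 = 2.2917
LCL = X̄ − 3·M̄R̄/d₂ = 21.5692 − 3 × 2.2917 / 1.128 = 15.4744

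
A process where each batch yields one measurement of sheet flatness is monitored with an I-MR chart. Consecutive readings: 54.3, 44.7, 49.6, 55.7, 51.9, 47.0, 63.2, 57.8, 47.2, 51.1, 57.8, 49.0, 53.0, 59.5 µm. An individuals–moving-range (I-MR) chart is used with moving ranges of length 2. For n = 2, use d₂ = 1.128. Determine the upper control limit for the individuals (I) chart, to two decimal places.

71.68

X̄ = (54.3 + 44.7 + 49.6 + 55.7 + 51.9 + 47.0 + 63.2 + 57.8 + 47.2 + 51.1 + 57.8 + 49.0 + 53.0 + 59.5) / 14 = 52.9857
Moving ranges: 9.6, 4.9, 6.1, 3.8, 4.9, 16.2, 5.4, 10.6, 3.9, 6.7, 8.8, 4.0, 6.5; M̄R̄ = 91.4000 / 13 = 7.0308
UCL = X̄ + 3·M̄R̄/d₂ = 52.9857 + 3 × 7.0308 / 1.128 = 71.6846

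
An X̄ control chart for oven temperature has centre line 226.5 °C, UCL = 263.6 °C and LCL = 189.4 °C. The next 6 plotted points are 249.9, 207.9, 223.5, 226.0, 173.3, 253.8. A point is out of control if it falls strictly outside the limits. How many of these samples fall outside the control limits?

Compare each point to [189.4, 263.6]: sample 5 = 173.3 < LCL.

1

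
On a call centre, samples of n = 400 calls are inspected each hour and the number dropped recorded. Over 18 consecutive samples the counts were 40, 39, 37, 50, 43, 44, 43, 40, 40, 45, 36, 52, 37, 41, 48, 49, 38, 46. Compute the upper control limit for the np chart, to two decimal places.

61.19

p̄ = Σdᵢ / (k·n) = 768 / (18 × 400) = 0.10667
UCL = np̄ + 3·√(np̄(1−p̄)) = 42.6667 + 3 × √(42.6667×0.89333) = 42.6667 + 3 × 6.1738 = 61.1880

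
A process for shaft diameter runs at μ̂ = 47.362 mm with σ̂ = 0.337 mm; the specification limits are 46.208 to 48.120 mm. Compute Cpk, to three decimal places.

0.750

Cpu = (USL − μ̂) / (3σ̂) = (48.120 − 47.362) / (3 × 0.337) = 0.7498; Cpl = (μ̂ − LSL) / (3σ̂) = (47.362 − 46.208) / (3 × 0.337) = 1.1414; Cpk = min(Cpu, Cpl) = 0.7498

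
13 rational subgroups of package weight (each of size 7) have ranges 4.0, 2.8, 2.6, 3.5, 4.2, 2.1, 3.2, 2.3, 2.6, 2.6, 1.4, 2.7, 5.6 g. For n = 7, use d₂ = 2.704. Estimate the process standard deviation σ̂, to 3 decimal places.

R̄ = (4.0 + 2.8 + 2.6 + 3.5 + 4.2 + 2.1 + 3.2 + 2.3 + 2.6 + 2.6 + 1.4 + 2.7 + 5.6) / 13 = 3.0462
σ̂ = R̄ / d₂ = 3.0462 / 2.704 = 1.1265

1.127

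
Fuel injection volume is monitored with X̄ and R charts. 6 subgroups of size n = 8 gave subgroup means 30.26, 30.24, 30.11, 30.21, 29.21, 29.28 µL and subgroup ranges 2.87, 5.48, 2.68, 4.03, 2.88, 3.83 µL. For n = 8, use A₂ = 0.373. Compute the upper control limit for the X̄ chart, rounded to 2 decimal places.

X̄̄ = (30.26 + 30.24 + 30.11 + 30.21 + 29.21 + 29.28) / 6 = 179.3100 / 6 = 29.8850
R̄ = (2.87 + 5.48 + 2.68 + 4.03 + 2.88 + 3.83) / 6 = 21.7700 / 6 = 3.6283
UCL = X̄̄ + A₂·R̄ = 29.8850 + 0.373 × 3.6283 = 31.2384

31.24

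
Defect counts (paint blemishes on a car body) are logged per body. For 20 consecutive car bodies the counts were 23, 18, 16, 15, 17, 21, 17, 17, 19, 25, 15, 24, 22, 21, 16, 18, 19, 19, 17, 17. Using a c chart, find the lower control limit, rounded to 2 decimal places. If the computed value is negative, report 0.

c̄ = (23 + 18 + 16 + 15 + 17 + 21 + 17 + 17 + 19 + 25 + 15 + 24 + 22 + 21 + 16 + 18 + 19 + 19 + 17 + 17) / 20 = 376 / 20 = 18.8000
LCL = c̄ − 3√c̄ = 18.8000 − 3 × 4.3359 = 5.7923

5.79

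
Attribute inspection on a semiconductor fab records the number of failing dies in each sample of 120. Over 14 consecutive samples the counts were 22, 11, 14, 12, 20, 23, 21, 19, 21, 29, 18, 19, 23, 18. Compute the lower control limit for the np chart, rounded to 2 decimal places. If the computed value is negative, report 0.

7.22

p̄ = Σdᵢ / (k·n) = 270 / (14 × 120) = 0.16071
LCL = np̄ − 3·√(np̄(1−p̄)) = 19.2857 − 3 × 4.0232 = 7.2161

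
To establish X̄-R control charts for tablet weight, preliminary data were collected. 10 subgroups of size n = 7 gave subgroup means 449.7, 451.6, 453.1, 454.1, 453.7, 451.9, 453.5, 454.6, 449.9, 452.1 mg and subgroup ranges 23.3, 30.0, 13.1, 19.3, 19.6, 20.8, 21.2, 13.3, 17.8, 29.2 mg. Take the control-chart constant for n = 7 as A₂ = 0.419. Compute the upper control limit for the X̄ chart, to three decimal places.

X̄̄ = (449.7 + 451.6 + 453.1 + 454.1 + 453.7 + 451.9 + 453.5 + 454.6 + 449.9 + 452.1) / 10 = 4524.2000 / 10 = 452.4200
R̄ = (23.3 + 30.0 + 13.1 + 19.3 + 19.6 + 20.8 + 21.2 + 13.3 + 17.8 + 29.2) / 10 = 207.6000 / 10 = 20.7600
UCL = X̄̄ + A₂·R̄ = 452.4200 + 0.419 × 20.7600 = 461.1184

461.118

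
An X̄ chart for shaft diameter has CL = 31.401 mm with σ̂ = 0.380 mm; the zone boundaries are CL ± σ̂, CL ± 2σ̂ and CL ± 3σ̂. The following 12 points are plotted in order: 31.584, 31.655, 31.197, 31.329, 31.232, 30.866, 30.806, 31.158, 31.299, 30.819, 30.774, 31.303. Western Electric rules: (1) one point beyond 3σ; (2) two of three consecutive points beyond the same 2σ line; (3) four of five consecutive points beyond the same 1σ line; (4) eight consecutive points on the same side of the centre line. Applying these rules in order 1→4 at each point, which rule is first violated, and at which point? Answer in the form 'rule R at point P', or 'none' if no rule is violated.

Zone of each point (C = within 1σ̂, B = 1σ̂–2σ̂, A = 2σ̂–3σ̂, * = beyond 3σ̂; sign = side of CL): 1:+C, 2:+C, 3:-C, 4:-C, 5:-C, 6:-B, 7:-B, 8:-C, 9:-C, 10:-B, 11:-B, 12:-C
Rule 4 (eight consecutive points on the same side of the centre line) is satisfied at point 10.

rule 4 at point 10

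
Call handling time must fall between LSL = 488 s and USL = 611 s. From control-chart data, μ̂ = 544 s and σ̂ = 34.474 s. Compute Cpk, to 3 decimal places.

Cpu = (USL − μ̂) / (3σ̂) = (611 − 544) / (3 × 34.474) = 0.6478; Cpl = (μ̂ − LSL) / (3σ̂) = (544 − 488) / (3 × 34.474) = 0.5415; Cpk = min(Cpu, Cpl) = 0.5415

0.541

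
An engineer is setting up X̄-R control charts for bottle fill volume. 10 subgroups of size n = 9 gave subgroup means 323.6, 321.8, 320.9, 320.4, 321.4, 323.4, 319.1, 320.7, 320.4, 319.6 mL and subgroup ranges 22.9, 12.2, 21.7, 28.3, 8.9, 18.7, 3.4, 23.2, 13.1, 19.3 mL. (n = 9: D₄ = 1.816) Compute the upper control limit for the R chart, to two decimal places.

31.18

R̄ = (22.9 + 12.2 + 21.7 + 28.3 + 8.9 + 18.7 + 3.4 + 23.2 + 13.1 + 19.3) / 10 = 171.7000 / 10 = 17.1700
UCL_R = D₄·R̄ = 1.816 × 17.1700 = 31.1807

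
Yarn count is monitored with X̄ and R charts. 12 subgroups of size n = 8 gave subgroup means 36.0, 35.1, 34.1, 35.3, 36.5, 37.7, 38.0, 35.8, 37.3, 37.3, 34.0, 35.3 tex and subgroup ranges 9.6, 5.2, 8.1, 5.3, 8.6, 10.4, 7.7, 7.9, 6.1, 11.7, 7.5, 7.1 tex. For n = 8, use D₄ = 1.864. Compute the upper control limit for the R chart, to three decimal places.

R̄ = (9.6 + 5.2 + 8.1 + 5.3 + 8.6 + 10.4 + 7.7 + 7.9 + 6.1 + 11.7 + 7.5 + 7.1) / 12 = 95.2000 / 12 = 7.9333
UCL_R = D₄·R̄ = 1.864 × 7.9333 = 14.7877

14.788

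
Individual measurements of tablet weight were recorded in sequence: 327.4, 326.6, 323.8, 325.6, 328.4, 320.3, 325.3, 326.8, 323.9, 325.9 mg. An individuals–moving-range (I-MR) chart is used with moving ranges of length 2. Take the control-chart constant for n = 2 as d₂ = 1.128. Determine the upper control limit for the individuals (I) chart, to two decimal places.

333.59

X̄ = (327.4 + 326.6 + 323.8 + 325.6 + 328.4 + 320.3 + 325.3 + 326.8 + 323.9 + 325.9) / 10 = 325.4000
Moving ranges: 0.8, 2.8, 1.8, 2.8, 8.1, 5.0, 1.5, 2.9, 2.0; M̄R̄ = 27.7000 / 9 = 3.0778
UCL = X̄ + 3·M̄R̄/d₂ = 325.4000 + 3 × 3.0778 / 1.128 = 333.5856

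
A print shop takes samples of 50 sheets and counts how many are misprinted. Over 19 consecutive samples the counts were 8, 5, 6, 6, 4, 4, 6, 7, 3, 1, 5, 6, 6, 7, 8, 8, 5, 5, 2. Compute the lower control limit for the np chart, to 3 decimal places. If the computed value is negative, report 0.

0.000

p̄ = Σdᵢ / (k·n) = 102 / (19 × 50) = 0.10737
LCL = np̄ − 3·√(np̄(1−p̄)) = 5.3684 − 3 × 2.1891 = -1.1988 → 0 (negative, so LCL = 0)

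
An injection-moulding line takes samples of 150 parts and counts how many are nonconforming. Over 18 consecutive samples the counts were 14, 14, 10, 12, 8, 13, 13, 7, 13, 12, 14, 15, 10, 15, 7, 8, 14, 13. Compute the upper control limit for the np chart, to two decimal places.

21.66

p̄ = Σdᵢ / (k·n) = 212 / (18 × 150) = 0.07852
UCL = np̄ + 3·√(np̄(1−p̄)) = 11.7778 + 3 × √(11.7778×0.92148) = 11.7778 + 3 × 3.2944 = 21.6609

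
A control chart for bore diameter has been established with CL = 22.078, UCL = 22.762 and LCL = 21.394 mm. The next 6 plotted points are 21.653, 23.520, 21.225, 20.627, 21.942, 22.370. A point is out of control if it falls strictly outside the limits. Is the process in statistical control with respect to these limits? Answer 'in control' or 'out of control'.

Compare each point to [21.394, 22.762]: sample 2 = 23.520 > UCL; sample 3 = 21.225 < LCL; sample 4 = 20.627 < LCL.

out of control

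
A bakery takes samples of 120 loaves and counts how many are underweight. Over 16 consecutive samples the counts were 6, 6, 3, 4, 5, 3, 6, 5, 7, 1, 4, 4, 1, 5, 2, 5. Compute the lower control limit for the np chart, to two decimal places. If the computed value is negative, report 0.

p̄ = Σdᵢ / (k·n) = 67 / (16 × 120) = 0.03490
LCL = np̄ − 3·√(np̄(1−p̄)) = 4.1875 − 3 × 2.0103 = -1.8435 → 0 (negative, so LCL = 0)

0.00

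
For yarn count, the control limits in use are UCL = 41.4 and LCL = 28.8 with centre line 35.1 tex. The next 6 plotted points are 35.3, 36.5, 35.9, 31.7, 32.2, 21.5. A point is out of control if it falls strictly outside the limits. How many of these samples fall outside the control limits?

Compare each point to [28.8, 41.4]: sample 6 = 21.5 < LCL.

1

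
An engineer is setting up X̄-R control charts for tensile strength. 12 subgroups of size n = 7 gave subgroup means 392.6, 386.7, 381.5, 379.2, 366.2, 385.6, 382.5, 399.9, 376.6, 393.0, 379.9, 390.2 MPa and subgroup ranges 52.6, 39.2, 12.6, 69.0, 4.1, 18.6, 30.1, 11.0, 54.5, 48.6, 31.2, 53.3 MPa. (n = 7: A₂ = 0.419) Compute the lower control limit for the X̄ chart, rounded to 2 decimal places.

X̄̄ = (392.6 + 386.7 + 381.5 + 379.2 + 366.2 + 385.6 + 382.5 + 399.9 + 376.6 + 393.0 + 379.9 + 390.2) / 12 = 4613.9000 / 12 = 384.4917
R̄ = (52.6 + 39.2 + 12.6 + 69.0 + 4.1 + 18.6 + 30.1 + 11.0 + 54.5 + 48.6 + 31.2 + 53.3) / 12 = 424.8000 / 12 = 35.4000
LCL = X̄̄ − A₂·R̄ = 384.4917 − 0.419 × 35.4000 = 369.6591

369.66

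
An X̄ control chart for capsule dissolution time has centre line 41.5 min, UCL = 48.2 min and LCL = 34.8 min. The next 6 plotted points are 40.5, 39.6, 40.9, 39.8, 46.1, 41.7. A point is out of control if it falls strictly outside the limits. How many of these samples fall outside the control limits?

All 6 points lie within [34.8, 48.2].

0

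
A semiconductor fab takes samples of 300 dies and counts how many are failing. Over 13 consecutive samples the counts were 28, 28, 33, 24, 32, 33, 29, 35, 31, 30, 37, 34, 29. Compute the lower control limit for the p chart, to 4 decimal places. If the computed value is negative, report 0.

0.0506

p̄ = Σdᵢ / (k·n) = 403 / (13 × 300) = 0.10333
LCL = p̄ − 3·√(p̄(1−p̄)/n) = 0.10333 − 3 × 0.01757 = 0.05061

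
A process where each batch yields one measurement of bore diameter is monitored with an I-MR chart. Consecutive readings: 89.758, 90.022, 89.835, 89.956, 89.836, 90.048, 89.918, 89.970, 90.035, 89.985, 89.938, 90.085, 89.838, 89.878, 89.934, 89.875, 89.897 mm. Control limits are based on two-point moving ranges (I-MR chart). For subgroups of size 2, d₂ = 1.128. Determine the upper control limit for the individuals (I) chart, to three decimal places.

X̄ = (89.758 + 90.022 + 89.835 + 89.956 + 89.836 + 90.048 + 89.918 + 89.970 + 90.035 + 89.985 + 89.938 + 90.085 + 89.838 + 89.878 + 89.934 + 89.875 + 89.897) / 17 = 89.9299
Moving ranges: 0.264, 0.187, 0.121, 0.120, 0.212, 0.130, 0.052, 0.065, 0.050, 0.047, 0.147, 0.247, 0.040, 0.056, 0.059, 0.022; M̄R̄ = 1.8190 / 16 = 0.1137
UCL = X̄ + 3·M̄R̄/d₂ = 89.9299 + 3 × 0.1137 / 1.128 = 90.2322

90.232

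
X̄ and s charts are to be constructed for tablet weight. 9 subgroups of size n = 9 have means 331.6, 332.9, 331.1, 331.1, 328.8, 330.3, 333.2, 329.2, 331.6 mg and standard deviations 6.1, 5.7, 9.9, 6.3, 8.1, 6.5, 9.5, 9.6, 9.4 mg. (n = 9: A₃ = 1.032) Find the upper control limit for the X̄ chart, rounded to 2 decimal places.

339.24

X̄̄ = (331.6 + 332.9 + 331.1 + 331.1 + 328.8 + 330.3 + 333.2 + 329.2 + 331.6) / 9 = 331.0889
s̄ = (6.1 + 5.7 + 9.9 + 6.3 + 8.1 + 6.5 + 9.5 + 9.6 + 9.4) / 9 = 7.9000
UCL = X̄̄ + A₃·s̄ = 331.0889 + 1.032 × 7.9000 = 339.2417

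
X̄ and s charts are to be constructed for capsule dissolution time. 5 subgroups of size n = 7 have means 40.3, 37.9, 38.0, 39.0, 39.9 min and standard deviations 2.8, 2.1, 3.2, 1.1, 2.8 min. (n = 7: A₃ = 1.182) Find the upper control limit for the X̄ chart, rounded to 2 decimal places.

41.86

X̄̄ = (40.3 + 37.9 + 38.0 + 39.0 + 39.9) / 5 = 39.0200
s̄ = (2.8 + 2.1 + 3.2 + 1.1 + 2.8) / 5 = 2.4000
UCL = X̄̄ + A₃·s̄ = 39.0200 + 1.182 × 2.4000 = 41.8568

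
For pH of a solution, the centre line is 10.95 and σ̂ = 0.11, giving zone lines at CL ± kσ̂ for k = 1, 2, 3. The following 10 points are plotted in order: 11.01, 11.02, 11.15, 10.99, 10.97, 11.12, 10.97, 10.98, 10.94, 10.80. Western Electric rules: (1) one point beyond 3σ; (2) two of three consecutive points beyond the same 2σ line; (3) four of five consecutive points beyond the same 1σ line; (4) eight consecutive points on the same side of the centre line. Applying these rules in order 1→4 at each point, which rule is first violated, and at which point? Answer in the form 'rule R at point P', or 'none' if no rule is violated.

rule 4 at point 8

Zone of each point (C = within 1σ̂, B = 1σ̂–2σ̂, A = 2σ̂–3σ̂, * = beyond 3σ̂; sign = side of CL): 1:+C, 2:+C, 3:+B, 4:+C, 5:+C, 6:+B, 7:+C, 8:+C, 9:-C, 10:-B
Rule 4 (eight consecutive points on the same side of the centre line) is satisfied at point 8.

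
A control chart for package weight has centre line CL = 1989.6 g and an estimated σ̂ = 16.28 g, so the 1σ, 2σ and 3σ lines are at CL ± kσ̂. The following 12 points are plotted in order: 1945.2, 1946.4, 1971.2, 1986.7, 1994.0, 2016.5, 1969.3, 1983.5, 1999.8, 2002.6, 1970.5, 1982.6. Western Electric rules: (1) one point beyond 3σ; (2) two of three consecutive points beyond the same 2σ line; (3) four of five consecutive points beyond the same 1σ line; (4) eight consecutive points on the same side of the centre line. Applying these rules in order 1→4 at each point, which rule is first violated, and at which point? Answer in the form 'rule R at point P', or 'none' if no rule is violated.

rule 2 at point 2

Zone of each point (C = within 1σ̂, B = 1σ̂–2σ̂, A = 2σ̂–3σ̂, * = beyond 3σ̂; sign = side of CL): 1:-A, 2:-A, 3:-B, 4:-C, 5:+C, 6:+B, 7:-B, 8:-C, 9:+C, 10:+C, 11:-B, 12:-C
Rule 2 (two of three consecutive points beyond the same 2σ limit) is satisfied at point 2.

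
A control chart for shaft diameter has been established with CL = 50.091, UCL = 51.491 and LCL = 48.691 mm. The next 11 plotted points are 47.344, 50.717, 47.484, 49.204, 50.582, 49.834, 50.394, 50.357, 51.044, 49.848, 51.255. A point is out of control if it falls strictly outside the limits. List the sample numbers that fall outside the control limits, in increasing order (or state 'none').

1, 3

Compare each point to [48.691, 51.491]: sample 1 = 47.344 < LCL; sample 3 = 47.484 < LCL.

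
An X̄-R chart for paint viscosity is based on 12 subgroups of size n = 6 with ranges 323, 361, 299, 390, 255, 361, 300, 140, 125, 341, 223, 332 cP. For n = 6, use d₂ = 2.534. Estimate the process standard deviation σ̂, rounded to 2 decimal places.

R̄ = (323 + 361 + 299 + 390 + 255 + 361 + 300 + 140 + 125 + 341 + 223 + 332) / 12 = 287.5000
σ̂ = R̄ / d₂ = 287.5000 / 2.534 = 113.4570

113.46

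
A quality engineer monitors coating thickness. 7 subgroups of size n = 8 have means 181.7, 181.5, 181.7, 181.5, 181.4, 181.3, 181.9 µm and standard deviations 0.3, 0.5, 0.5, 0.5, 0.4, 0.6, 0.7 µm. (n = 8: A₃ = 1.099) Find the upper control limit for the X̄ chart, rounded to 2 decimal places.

182.12

X̄̄ = (181.7 + 181.5 + 181.7 + 181.5 + 181.4 + 181.3 + 181.9) / 7 = 181.5714
s̄ = (0.3 + 0.5 + 0.5 + 0.5 + 0.4 + 0.6 + 0.7) / 7 = 0.5000
UCL = X̄̄ + A₃·s̄ = 181.5714 + 1.099 × 0.5000 = 182.1209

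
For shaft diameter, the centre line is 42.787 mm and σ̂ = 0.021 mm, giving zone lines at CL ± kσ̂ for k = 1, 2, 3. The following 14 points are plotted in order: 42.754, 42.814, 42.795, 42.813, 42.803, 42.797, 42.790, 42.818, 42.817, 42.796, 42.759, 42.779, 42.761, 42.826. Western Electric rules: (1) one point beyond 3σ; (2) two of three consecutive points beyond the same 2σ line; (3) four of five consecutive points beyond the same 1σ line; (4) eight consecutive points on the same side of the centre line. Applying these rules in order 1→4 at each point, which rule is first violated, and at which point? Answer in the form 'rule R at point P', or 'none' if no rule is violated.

rule 4 at point 9

Zone of each point (C = within 1σ̂, B = 1σ̂–2σ̂, A = 2σ̂–3σ̂, * = beyond 3σ̂; sign = side of CL): 1:-B, 2:+B, 3:+C, 4:+B, 5:+C, 6:+C, 7:+C, 8:+B, 9:+B, 10:+C, 11:-B, 12:-C, 13:-B, 14:+B
Rule 4 (eight consecutive points on the same side of the centre line) is satisfied at point 9.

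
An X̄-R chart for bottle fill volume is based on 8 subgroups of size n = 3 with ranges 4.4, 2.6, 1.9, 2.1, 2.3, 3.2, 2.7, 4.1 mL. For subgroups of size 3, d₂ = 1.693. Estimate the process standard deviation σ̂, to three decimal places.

R̄ = (4.4 + 2.6 + 1.9 + 2.1 + 2.3 + 3.2 + 2.7 + 4.1) / 8 = 2.9125
σ̂ = R̄ / d₂ = 2.9125 / 1.693 = 1.7203

1.720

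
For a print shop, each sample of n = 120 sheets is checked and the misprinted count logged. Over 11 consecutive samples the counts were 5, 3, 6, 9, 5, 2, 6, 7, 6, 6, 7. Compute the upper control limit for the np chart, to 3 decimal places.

p̄ = Σdᵢ / (k·n) = 62 / (11 × 120) = 0.04697
UCL = np̄ + 3·√(np̄(1−p̄)) = 5.6364 + 3 × √(5.6364×0.95303) = 5.6364 + 3 × 2.3177 = 12.5894

12.589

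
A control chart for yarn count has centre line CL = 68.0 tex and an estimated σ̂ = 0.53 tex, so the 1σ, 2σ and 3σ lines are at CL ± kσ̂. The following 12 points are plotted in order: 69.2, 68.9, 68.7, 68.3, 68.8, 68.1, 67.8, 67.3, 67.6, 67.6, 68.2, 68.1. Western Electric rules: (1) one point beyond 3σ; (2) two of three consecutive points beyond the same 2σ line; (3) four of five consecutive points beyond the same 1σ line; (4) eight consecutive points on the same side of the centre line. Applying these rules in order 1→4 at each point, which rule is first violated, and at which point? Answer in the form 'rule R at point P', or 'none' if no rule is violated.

rule 3 at point 5

Zone of each point (C = within 1σ̂, B = 1σ̂–2σ̂, A = 2σ̂–3σ̂, * = beyond 3σ̂; sign = side of CL): 1:+A, 2:+B, 3:+B, 4:+C, 5:+B, 6:+C, 7:-C, 8:-B, 9:-C, 10:-C, 11:+C, 12:+C
Rule 3 (four of five consecutive points beyond the same 1σ limit) is satisfied at point 5.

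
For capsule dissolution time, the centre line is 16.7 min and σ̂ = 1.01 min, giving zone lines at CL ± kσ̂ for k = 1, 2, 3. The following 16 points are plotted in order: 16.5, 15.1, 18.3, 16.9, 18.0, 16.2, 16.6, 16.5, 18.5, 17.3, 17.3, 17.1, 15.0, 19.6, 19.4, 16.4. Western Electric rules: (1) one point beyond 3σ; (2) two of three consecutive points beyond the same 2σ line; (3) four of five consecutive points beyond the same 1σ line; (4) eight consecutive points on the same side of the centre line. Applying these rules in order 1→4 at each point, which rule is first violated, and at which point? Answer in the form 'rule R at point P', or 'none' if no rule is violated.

rule 2 at point 15

Zone of each point (C = within 1σ̂, B = 1σ̂–2σ̂, A = 2σ̂–3σ̂, * = beyond 3σ̂; sign = side of CL): 1:-C, 2:-B, 3:+B, 4:+C, 5:+B, 6:-C, 7:-C, 8:-C, 9:+B, 10:+C, 11:+C, 12:+C, 13:-B, 14:+A, 15:+A, 16:-C
Rule 2 (two of three consecutive points beyond the same 2σ limit) is satisfied at point 15.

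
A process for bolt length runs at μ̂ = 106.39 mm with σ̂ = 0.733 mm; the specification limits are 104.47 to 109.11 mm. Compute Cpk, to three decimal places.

Cpu = (USL − μ̂) / (3σ̂) = (109.11 − 106.39) / (3 × 0.733) = 1.2369; Cpl = (μ̂ − LSL) / (3σ̂) = (106.39 − 104.47) / (3 × 0.733) = 0.8731; Cpk = min(Cpu, Cpl) = 0.8731

0.873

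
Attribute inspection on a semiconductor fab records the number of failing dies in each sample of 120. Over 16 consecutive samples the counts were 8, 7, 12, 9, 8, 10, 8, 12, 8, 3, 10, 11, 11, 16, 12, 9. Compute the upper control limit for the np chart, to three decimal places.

p̄ = Σdᵢ / (k·n) = 154 / (16 × 120) = 0.08021
UCL = np̄ + 3·√(np̄(1−p̄)) = 9.6250 + 3 × √(9.6250×0.91979) = 9.6250 + 3 × 2.9754 = 18.5512

18.551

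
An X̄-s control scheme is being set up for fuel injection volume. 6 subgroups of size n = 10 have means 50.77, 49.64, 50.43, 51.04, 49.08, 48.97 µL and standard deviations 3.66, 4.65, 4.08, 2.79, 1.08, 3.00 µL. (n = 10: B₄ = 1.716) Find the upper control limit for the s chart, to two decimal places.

s̄ = (3.66 + 4.65 + 4.08 + 2.79 + 1.08 + 3.00) / 6 = 3.2100
UCL_s = B₄·s̄ = 1.716 × 3.2100 = 5.5084

5.51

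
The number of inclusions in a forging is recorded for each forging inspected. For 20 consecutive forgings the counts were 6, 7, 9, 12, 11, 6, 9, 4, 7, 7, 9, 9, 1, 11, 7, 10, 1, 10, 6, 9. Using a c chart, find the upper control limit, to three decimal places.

15.793

c̄ = (6 + 7 + 9 + 12 + 11 + 6 + 9 + 4 + 7 + 7 + 9 + 9 + 1 + 11 + 7 + 10 + 1 + 10 + 6 + 9) / 20 = 151 / 20 = 7.5500
UCL = c̄ + 3√c̄ = 7.5500 + 3 × √7.5500 = 7.5500 + 3 × 2.7477 = 15.7932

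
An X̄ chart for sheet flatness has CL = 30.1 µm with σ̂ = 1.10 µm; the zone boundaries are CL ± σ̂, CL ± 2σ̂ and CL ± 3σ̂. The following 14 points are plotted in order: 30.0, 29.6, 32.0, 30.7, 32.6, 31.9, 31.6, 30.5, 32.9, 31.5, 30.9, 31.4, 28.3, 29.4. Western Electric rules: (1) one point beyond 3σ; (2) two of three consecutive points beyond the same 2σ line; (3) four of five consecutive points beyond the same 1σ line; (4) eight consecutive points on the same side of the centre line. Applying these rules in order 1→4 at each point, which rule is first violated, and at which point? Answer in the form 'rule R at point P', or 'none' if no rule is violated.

rule 3 at point 7

Zone of each point (C = within 1σ̂, B = 1σ̂–2σ̂, A = 2σ̂–3σ̂, * = beyond 3σ̂; sign = side of CL): 1:-C, 2:-C, 3:+B, 4:+C, 5:+A, 6:+B, 7:+B, 8:+C, 9:+A, 10:+B, 11:+C, 12:+B, 13:-B, 14:-C
Rule 3 (four of five consecutive points beyond the same 1σ limit) is satisfied at point 7.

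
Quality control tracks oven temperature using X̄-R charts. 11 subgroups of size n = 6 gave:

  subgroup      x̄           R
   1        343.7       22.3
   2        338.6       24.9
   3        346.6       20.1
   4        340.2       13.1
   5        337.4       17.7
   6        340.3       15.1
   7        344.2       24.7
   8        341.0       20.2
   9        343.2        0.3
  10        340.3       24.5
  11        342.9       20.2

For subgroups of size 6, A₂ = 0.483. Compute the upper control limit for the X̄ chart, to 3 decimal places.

350.591

X̄̄ = (343.7 + 338.6 + 346.6 + 340.2 + 337.4 + 340.3 + 344.2 + 341.0 + 343.2 + 340.3 + 342.9) / 11 = 3758.4000 / 11 = 341.6727
R̄ = (22.3 + 24.9 + 20.1 + 13.1 + 17.7 + 15.1 + 24.7 + 20.2 + 0.3 + 24.5 + 20.2) / 11 = 203.1000 / 11 = 18.4636
UCL = X̄̄ + A₂·R̄ = 341.6727 + 0.483 × 18.4636 = 350.5907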